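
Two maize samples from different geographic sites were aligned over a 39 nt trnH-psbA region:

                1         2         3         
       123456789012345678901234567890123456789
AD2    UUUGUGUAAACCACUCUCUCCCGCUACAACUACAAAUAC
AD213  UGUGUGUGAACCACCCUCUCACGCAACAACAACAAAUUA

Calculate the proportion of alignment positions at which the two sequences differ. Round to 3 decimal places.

Differing sites — 2:U/G; 8:A/G; 15:U/C; 21:C/A; 25:U/A; 31:U/A; 38:A/U; 39:C/A.
There are 8 differences over 39 sites, so p = 8/39 = 0.205.

0.205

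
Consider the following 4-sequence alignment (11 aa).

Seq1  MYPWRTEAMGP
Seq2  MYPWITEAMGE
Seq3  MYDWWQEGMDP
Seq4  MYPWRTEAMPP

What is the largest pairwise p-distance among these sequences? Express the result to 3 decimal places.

Pairwise Hamming distances:
  Seq1 vs Seq2: 2
  Seq1 vs Seq3: 5
  Seq1 vs Seq4: 1
  Seq2 vs Seq3: 6
  Seq2 vs Seq4: 3
  Seq3 vs Seq4: 5
The largest is 6 mismatches, between Seq2 and Seq3; p = 6/11 = 0.545.

0.545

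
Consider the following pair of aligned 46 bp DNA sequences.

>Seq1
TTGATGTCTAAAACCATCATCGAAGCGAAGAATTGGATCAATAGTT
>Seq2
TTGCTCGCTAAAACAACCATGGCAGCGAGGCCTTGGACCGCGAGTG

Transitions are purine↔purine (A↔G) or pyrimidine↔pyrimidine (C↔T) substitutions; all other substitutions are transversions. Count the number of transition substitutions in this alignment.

4

Mismatches occur at site 4 (A→C, transversion), site 6 (G→C, transversion), site 7 (T→G, transversion), site 15 (C→A, transversion), site 17 (T→C, transition), site 21 (C→G, transversion), site 23 (A→C, transversion), site 29 (A→G, transition), site 31 (A→C, transversion), site 32 (A→C, transversion), site 38 (T→C, transition), site 40 (A→G, transition), site 41 (A→C, transversion), site 42 (T→G, transversion), site 46 (T→G, transversion).
Of the 15 differences, 4 transitions and 11 transversions, so the answer is 4.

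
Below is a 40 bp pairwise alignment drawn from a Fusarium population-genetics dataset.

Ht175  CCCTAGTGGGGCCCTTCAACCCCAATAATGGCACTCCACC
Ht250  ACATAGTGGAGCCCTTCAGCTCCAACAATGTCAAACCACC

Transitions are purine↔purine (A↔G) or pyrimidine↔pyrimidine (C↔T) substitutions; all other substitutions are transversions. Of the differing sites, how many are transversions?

5

Mismatches occur at site 1 (C/A, transversion), site 3 (C/A, transversion), site 10 (G/A, transition), site 19 (A/G, transition), site 21 (C/T, transition), site 26 (T/C, transition), site 31 (G/T, transversion), site 34 (C/A, transversion), site 35 (T/A, transversion).
Of the 9 differences, 4 transitions and 5 transversions, so the answer is 5.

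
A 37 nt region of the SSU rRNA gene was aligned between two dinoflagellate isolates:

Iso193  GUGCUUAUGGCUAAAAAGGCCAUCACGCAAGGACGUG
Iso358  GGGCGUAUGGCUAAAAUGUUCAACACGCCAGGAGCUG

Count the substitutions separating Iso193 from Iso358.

The sequences differ at positions 2 (U/G), 5 (U/G), 17 (A/U), 19 (G/U), 20 (C/U), 23 (U/A), 29 (A/C), 34 (C/G), 35 (G/C).
That gives 9 mismatches out of 37 aligned sites, so the Hamming distance is 9.

9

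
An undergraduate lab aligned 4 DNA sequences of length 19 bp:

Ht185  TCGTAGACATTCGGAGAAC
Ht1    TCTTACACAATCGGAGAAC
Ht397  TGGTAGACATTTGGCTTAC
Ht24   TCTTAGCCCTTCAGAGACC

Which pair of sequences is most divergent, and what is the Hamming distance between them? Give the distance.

Pairwise Hamming distances:
  Ht185 vs Ht1: 3
  Ht185 vs Ht397: 5
  Ht185 vs Ht24: 5
  Ht1 vs Ht397: 8
  Ht1 vs Ht24: 6
  Ht397 vs Ht24: 10
The largest is 10, between Ht397 and Ht24.

10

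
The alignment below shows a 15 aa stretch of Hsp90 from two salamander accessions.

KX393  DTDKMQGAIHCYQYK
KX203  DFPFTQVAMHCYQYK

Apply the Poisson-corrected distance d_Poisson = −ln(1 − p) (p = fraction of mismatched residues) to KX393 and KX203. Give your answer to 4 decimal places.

0.5108

Mismatches occur at site 2 (T→F), site 3 (D→P), site 4 (K→F), site 5 (M→T), site 7 (G→V), site 9 (I→M).
p = 6/15 = 0.400000.
d = −ln(1 − 0.400000) = −ln(0.600000) = 0.5108.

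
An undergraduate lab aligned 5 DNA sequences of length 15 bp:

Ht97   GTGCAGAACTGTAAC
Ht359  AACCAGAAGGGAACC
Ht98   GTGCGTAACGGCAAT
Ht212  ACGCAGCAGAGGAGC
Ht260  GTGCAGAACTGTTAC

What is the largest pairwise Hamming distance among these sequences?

10

Pairwise Hamming distances:
  Ht97 vs Ht359: 7
  Ht97 vs Ht98: 5
  Ht97 vs Ht212: 7
  Ht97 vs Ht260: 1
  Ht359 vs Ht98: 9
  Ht359 vs Ht212: 6
  Ht359 vs Ht260: 8
  Ht98 vs Ht212: 10
  Ht98 vs Ht260: 6
  Ht212 vs Ht260: 8
The largest is 10, between Ht98 and Ht212.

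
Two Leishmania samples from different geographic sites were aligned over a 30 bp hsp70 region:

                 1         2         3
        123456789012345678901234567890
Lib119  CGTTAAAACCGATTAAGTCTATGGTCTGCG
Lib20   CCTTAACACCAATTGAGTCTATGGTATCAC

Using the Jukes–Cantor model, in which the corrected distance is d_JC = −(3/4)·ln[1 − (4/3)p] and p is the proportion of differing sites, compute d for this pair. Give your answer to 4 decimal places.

0.3295

Differing sites — 2:G/C; 7:A/C; 11:G/A; 15:A/G; 26:C/A; 28:G/C; 29:C/A; 30:G/C.
p = 8/30 = 0.266667.
d = −0.75 · ln(1 − (4/3)·0.266667) = −0.75 · ln(0.644444) = −0.75 · (-0.439367) = 0.3295.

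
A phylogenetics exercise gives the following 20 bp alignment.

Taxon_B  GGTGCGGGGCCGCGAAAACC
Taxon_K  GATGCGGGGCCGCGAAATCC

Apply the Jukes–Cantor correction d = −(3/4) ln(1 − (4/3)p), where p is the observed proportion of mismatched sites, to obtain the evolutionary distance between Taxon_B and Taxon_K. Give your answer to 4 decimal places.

The sequences differ at positions 2 (G/A), 18 (A/T).
p = 2/20 = 0.100000.
d = −0.75 · ln(1 − (4/3)·0.100000) = −0.75 · ln(0.866667) = −0.75 · (-0.143100) = 0.1073.

0.1073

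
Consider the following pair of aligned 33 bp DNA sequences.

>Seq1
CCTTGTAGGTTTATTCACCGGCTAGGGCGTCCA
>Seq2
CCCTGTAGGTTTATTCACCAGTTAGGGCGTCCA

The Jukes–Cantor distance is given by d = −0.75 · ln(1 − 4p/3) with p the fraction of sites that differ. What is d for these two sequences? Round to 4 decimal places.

Mismatches occur at site 3 (T↔C), site 20 (G↔A), site 22 (C↔T).
p = 3/33 = 0.090909.
d = −0.75 · ln(1 − (4/3)·0.090909) = −0.75 · ln(0.878788) = −0.75 · (-0.129212) = 0.0969.

0.0969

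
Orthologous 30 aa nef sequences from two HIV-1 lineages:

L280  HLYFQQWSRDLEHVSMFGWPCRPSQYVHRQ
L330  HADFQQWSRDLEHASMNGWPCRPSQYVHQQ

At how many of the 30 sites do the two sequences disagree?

Mismatches occur at site 2 (L/A), site 3 (Y/D), site 14 (V/A), site 17 (F/N), site 29 (R/Q).
That gives 5 mismatches out of 30 aligned sites, so the Hamming distance is 5.

5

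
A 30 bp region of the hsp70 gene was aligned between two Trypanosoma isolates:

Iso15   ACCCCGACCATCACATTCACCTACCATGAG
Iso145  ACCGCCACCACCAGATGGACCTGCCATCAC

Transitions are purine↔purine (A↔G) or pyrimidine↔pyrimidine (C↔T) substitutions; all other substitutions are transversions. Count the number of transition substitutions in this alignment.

2

Mismatches occur at site 4 (C/G, transversion), site 6 (G/C, transversion), site 11 (T/C, transition), site 14 (C/G, transversion), site 17 (T/G, transversion), site 18 (C/G, transversion), site 23 (A/G, transition), site 28 (G/C, transversion), site 30 (G/C, transversion).
Of the 9 differences, 2 transitions and 7 transversions, so the answer is 2.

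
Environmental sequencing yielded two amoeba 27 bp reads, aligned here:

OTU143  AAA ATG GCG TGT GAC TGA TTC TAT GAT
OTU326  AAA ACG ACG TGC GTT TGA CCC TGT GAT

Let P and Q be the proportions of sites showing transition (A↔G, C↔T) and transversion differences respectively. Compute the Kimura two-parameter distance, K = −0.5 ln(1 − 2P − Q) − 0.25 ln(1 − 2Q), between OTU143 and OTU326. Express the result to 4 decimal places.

Differing sites — 5:T/C (Ti); 7:G/A (Ti); 12:T/C (Ti); 14:A/T (Tv); 15:C/T (Ti); 19:T/C (Ti); 20:T/C (Ti); 23:A/G (Ti).
Of the 8 differences, 7 transitions and 1 transversion over 27 sites: P = 7/27 = 0.259259, Q = 1/27 = 0.037037.
d = −0.5·ln(0.444445) − 0.25·ln(0.925926) = −0.5·(-0.810929) − 0.25·(-0.076961) = 0.4247.

0.4247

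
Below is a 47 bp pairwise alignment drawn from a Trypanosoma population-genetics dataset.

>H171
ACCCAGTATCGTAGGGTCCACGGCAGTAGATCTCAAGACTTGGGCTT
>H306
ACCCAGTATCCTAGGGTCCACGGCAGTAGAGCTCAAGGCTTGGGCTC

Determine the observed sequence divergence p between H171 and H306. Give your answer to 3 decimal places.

The sequences differ at positions 11 (G/C), 31 (T/G), 38 (A/G), 47 (T/C).
There are 4 differences over 47 sites, so p = 4/47 = 0.085.

0.085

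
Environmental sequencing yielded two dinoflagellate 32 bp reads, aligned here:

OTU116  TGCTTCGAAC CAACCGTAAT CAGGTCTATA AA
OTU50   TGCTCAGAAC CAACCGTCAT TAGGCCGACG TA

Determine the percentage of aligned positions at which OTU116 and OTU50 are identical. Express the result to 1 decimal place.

71.9%

Differing sites — 5:T/C; 6:C/A; 18:A/C; 21:C/T; 25:T/C; 27:T/G; 29:T/C; 30:A/G; 31:A/T.
23 of the 32 sites match, so the percent identity is 23/32 × 100 = 71.9%.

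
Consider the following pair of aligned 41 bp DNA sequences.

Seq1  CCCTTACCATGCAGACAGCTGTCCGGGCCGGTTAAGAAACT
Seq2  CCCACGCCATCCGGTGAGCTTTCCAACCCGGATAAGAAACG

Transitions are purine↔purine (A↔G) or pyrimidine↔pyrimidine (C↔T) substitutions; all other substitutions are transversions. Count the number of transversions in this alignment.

8

The sequences differ at positions 4 (T/A, transversion), 5 (T/C, transition), 6 (A/G, transition), 11 (G/C, transversion), 13 (A/G, transition), 15 (A/T, transversion), 16 (C/G, transversion), 21 (G/T, transversion), 25 (G/A, transition), 26 (G/A, transition), 27 (G/C, transversion), 32 (T/A, transversion), 41 (T/G, transversion).
Of the 13 differences, 5 transitions and 8 transversions, so the answer is 8.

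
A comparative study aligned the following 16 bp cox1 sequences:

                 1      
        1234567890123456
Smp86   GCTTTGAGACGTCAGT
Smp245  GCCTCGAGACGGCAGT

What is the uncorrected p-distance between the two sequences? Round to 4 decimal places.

0.1875

Differing sites — 3:T/C; 5:T/C; 12:T/G.
There are 3 differences over 16 sites, so p = 3/16 = 0.1875.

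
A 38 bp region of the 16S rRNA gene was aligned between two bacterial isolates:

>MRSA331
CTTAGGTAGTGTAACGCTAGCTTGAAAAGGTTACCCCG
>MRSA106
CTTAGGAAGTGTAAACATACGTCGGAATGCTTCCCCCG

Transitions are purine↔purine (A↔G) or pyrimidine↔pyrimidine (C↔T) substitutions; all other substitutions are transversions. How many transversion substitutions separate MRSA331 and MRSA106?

The sequences differ at positions 7 (T/A, transversion), 15 (C/A, transversion), 16 (G/C, transversion), 17 (C/A, transversion), 20 (G/C, transversion), 21 (C/G, transversion), 23 (T/C, transition), 25 (A/G, transition), 28 (A/T, transversion), 30 (G/C, transversion), 33 (A/C, transversion).
Of the 11 differences, 2 transitions and 9 transversions, so the answer is 9.

9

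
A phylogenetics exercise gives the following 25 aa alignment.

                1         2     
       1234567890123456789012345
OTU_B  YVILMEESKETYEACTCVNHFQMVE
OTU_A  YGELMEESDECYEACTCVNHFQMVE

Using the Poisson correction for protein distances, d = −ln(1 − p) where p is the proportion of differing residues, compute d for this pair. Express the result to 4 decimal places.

0.1744

The sequences differ at positions 2 (V/G), 3 (I/E), 9 (K/D), 11 (T/C).
p = 4/25 = 0.160000.
d = −ln(1 − 0.160000) = −ln(0.840000) = 0.1744.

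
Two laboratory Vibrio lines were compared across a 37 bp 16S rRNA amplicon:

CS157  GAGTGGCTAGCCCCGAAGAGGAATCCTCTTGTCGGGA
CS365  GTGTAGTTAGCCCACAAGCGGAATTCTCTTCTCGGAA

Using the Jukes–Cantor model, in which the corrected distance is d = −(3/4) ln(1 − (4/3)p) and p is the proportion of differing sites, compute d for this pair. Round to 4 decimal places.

0.2940

The sequences differ at positions 2 (A/T), 5 (G/A), 7 (C/T), 14 (C/A), 15 (G/C), 19 (A/C), 25 (C/T), 31 (G/C), 36 (G/A).
p = 9/37 = 0.243243.
d = −0.75 · ln(1 − (4/3)·0.243243) = −0.75 · ln(0.675676) = −0.75 · (-0.392042) = 0.2940.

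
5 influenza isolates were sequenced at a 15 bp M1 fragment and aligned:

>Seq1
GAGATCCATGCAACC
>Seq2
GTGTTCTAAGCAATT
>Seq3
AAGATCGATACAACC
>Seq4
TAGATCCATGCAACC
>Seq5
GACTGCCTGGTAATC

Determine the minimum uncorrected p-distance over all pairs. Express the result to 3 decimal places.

Pairwise Hamming distances:
  Seq1 vs Seq2: 6
  Seq1 vs Seq3: 3
  Seq1 vs Seq4: 1
  Seq1 vs Seq5: 7
  Seq2 vs Seq3: 8
  Seq2 vs Seq4: 7
  Seq2 vs Seq5: 8
  Seq3 vs Seq4: 3
  Seq3 vs Seq5: 10
  Seq4 vs Seq5: 8
The smallest is 1 mismatch, between Seq1 and Seq4; p = 1/15 = 0.067.

0.067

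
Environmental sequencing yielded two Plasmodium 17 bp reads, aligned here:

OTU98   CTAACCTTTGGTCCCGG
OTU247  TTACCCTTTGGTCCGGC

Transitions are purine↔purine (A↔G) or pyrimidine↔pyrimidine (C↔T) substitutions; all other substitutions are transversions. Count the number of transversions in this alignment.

3

Mismatches occur at site 1 (C↔T, transition), site 4 (A↔C, transversion), site 15 (C↔G, transversion), site 17 (G↔C, transversion).
Of the 4 differences, 1 transition and 3 transversions, so the answer is 3.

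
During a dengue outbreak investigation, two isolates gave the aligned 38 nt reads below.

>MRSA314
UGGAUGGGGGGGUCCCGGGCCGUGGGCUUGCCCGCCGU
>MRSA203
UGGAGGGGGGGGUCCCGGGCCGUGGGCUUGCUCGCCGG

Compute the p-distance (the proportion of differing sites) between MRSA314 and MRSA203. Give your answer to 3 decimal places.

0.079

Differing sites — 5:U/G; 32:C/U; 38:U/G.
There are 3 differences over 38 sites, so p = 3/38 = 0.079.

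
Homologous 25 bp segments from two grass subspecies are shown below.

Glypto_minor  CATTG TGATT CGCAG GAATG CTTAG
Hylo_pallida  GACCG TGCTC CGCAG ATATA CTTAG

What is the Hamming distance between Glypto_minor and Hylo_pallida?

Mismatches occur at site 1 (C/G), site 3 (T/C), site 4 (T/C), site 8 (A/C), site 10 (T/C), site 16 (G/A), site 17 (A/T), site 20 (G/A).
That gives 8 mismatches out of 25 aligned sites, so the Hamming distance is 8.

8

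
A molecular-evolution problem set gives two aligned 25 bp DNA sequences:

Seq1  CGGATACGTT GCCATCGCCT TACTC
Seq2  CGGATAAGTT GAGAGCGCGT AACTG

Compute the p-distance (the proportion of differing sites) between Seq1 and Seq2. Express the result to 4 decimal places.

The sequences differ at positions 7 (C/A), 12 (C/A), 13 (C/G), 15 (T/G), 19 (C/G), 21 (T/A), 25 (C/G).
There are 7 differences over 25 sites, so p = 7/25 = 0.2800.

0.2800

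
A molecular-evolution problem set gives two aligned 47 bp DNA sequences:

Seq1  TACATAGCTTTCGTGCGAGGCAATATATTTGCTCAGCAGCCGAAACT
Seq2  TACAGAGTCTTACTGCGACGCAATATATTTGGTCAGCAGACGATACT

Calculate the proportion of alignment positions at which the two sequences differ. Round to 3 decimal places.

Differing sites — 5:T/G; 8:C/T; 9:T/C; 12:C/A; 13:G/C; 19:G/C; 32:C/G; 40:C/A; 44:A/T.
There are 9 differences over 47 sites, so p = 9/47 = 0.191.

0.191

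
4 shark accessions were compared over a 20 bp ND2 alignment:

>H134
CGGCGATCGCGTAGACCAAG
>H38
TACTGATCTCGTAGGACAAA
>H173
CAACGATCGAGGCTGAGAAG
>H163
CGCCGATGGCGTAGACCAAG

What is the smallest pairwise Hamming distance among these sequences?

2

Pairwise Hamming distances:
  H134 vs H38: 8
  H134 vs H173: 9
  H134 vs H163: 2
  H38 vs H173: 10
  H38 vs H163: 8
  H173 vs H163: 10
The smallest is 2, between H134 and H163.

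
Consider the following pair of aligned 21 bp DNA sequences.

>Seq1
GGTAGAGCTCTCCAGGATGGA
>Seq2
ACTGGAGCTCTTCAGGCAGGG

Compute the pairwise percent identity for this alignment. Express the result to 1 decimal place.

66.7%

Differing sites — 1:G/A; 2:G/C; 4:A/G; 12:C/T; 17:A/C; 18:T/A; 21:A/G.
14 of the 21 sites match, so the percent identity is 14/21 × 100 = 66.7%.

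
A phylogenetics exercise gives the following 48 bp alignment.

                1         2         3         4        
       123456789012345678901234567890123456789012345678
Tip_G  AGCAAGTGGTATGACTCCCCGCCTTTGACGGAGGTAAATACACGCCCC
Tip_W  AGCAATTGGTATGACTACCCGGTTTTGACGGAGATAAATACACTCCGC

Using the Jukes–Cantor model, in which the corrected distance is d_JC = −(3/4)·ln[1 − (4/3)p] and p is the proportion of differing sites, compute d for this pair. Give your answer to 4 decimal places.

Differing sites — 6:G/T; 17:C/A; 22:C/G; 23:C/T; 34:G/A; 44:G/T; 47:C/G.
p = 7/48 = 0.145833.
d = −0.75 · ln(1 − (4/3)·0.145833) = −0.75 · ln(0.805556) = −0.75 · (-0.216223) = 0.1622.

0.1622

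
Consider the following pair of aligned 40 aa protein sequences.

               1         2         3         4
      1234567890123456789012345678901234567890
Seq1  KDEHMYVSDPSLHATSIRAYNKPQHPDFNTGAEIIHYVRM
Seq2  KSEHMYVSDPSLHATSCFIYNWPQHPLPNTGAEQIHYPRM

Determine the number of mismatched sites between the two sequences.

Mismatches occur at site 2 (D↔S), site 17 (I↔C), site 18 (R↔F), site 19 (A↔I), site 22 (K↔W), site 27 (D↔L), site 28 (F↔P), site 34 (I↔Q), site 38 (V↔P).
That gives 9 mismatches out of 40 aligned sites, so the Hamming distance is 9.

9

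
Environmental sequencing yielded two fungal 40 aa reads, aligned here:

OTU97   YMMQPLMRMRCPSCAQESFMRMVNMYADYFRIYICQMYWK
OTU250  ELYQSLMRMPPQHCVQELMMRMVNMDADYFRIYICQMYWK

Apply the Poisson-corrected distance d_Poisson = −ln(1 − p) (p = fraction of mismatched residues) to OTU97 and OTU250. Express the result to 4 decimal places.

0.3567

Differing sites — 1:Y/E; 2:M/L; 3:M/Y; 5:P/S; 10:R/P; 11:C/P; 12:P/Q; 13:S/H; 15:A/V; 18:S/L; 19:F/M; 26:Y/D.
p = 12/40 = 0.300000.
d = −ln(1 − 0.300000) = −ln(0.700000) = 0.3567.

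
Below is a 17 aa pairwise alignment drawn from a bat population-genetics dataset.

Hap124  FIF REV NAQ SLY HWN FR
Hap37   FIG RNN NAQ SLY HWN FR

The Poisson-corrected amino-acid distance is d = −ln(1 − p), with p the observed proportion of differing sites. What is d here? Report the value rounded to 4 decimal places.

The sequences differ at positions 3 (F/G), 5 (E/N), 6 (V/N).
p = 3/17 = 0.176471.
d = −ln(1 − 0.176471) = −ln(0.823529) = 0.1942.

0.1942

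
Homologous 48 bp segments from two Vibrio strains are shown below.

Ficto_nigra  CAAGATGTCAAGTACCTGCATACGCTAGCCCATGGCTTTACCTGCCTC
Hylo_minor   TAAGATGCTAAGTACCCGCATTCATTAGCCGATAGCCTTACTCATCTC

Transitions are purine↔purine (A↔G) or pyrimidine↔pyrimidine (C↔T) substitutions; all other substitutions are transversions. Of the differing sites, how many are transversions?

Mismatches occur at site 1 (C↔T, transition), site 8 (T↔C, transition), site 9 (C↔T, transition), site 17 (T↔C, transition), site 22 (A↔T, transversion), site 24 (G↔A, transition), site 25 (C↔T, transition), site 31 (C↔G, transversion), site 34 (G↔A, transition), site 37 (T↔C, transition), site 42 (C↔T, transition), site 43 (T↔C, transition), site 44 (G↔A, transition), site 45 (C↔T, transition).
Of the 14 differences, 12 transitions and 2 transversions, so the answer is 2.

2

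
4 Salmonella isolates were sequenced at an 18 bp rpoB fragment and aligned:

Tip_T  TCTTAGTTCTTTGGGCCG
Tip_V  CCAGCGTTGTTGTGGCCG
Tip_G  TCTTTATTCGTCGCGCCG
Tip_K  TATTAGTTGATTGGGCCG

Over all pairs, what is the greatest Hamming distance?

Pairwise Hamming distances:
  Tip_T vs Tip_V: 7
  Tip_T vs Tip_G: 5
  Tip_T vs Tip_K: 3
  Tip_V vs Tip_G: 10
  Tip_V vs Tip_K: 8
  Tip_G vs Tip_K: 7
The largest is 10, between Tip_V and Tip_G.

10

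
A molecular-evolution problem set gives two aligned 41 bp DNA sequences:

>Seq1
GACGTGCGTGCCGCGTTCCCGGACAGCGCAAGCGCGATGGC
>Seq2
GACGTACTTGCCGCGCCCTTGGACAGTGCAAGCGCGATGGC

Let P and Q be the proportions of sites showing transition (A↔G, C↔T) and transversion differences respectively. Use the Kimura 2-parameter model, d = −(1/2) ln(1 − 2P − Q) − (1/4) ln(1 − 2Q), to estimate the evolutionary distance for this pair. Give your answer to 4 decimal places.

The sequences differ at positions 6 (G/A, transition), 8 (G/T, transversion), 16 (T/C, transition), 17 (T/C, transition), 19 (C/T, transition), 20 (C/T, transition), 27 (C/T, transition).
Of the 7 differences, 6 transitions and 1 transversion over 41 sites: P = 6/41 = 0.146341, Q = 1/41 = 0.024390.
d = −0.5·ln(0.682928) − 0.25·ln(0.951220) = −0.5·(-0.381366) − 0.25·(-0.050010) = 0.2032.

0.2032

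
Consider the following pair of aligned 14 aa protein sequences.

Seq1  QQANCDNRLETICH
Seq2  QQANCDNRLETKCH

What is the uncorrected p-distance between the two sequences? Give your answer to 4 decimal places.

The sequences differ at position 12 (I/K).
There are 1 differences over 14 sites, so p = 1/14 = 0.0714.

0.0714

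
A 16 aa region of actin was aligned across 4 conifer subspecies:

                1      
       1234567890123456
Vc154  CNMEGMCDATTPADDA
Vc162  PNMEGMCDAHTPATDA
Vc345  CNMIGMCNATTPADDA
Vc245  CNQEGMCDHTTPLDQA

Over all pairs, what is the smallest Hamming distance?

Pairwise Hamming distances:
  Vc154 vs Vc162: 3
  Vc154 vs Vc345: 2
  Vc154 vs Vc245: 4
  Vc162 vs Vc345: 5
  Vc162 vs Vc245: 7
  Vc345 vs Vc245: 6
The smallest is 2, between Vc154 and Vc345.

2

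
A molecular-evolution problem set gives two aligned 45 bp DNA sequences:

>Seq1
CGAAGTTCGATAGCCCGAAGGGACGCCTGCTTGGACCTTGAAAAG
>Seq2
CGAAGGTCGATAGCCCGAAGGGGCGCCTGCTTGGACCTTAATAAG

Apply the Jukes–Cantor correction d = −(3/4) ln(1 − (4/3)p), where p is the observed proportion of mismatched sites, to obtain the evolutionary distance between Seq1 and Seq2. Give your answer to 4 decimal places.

0.0946

Mismatches occur at site 6 (T→G), site 23 (A→G), site 40 (G→A), site 42 (A→T).
p = 4/45 = 0.088889.
d = −0.75 · ln(1 − (4/3)·0.088889) = −0.75 · ln(0.881481) = −0.75 · (-0.126152) = 0.0946.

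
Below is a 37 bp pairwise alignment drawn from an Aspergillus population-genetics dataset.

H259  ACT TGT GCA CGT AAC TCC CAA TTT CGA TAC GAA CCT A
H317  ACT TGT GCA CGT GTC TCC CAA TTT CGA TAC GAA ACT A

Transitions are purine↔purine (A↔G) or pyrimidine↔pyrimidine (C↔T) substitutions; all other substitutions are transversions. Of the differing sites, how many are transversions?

2

The sequences differ at positions 13 (A/G, transition), 14 (A/T, transversion), 34 (C/A, transversion).
Of the 3 differences, 1 transition and 2 transversions, so the answer is 2.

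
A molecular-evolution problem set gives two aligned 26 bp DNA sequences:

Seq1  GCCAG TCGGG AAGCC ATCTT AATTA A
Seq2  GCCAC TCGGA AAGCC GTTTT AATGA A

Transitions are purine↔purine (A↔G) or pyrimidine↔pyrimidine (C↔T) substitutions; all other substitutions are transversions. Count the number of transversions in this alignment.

2

Mismatches occur at site 5 (G→C, transversion), site 10 (G→A, transition), site 16 (A→G, transition), site 18 (C→T, transition), site 24 (T→G, transversion).
Of the 5 differences, 3 transitions and 2 transversions, so the answer is 2.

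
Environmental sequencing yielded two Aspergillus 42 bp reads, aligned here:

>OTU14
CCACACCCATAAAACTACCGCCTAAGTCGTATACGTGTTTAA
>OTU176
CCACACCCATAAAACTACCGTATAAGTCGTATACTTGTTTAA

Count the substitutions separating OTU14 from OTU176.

3

Mismatches occur at site 21 (C↔T), site 22 (C↔A), site 35 (G↔T).
That gives 3 mismatches out of 42 aligned sites, so the Hamming distance is 3.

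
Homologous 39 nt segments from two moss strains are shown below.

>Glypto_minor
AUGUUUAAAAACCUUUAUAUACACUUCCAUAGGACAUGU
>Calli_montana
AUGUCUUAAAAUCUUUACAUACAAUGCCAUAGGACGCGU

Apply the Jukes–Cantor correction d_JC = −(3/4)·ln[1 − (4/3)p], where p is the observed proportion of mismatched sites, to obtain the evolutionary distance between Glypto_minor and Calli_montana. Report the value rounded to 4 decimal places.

0.2396

Differing sites — 5:U/C; 7:A/U; 12:C/U; 18:U/C; 24:C/A; 26:U/G; 36:A/G; 37:U/C.
p = 8/39 = 0.205128.
d = −0.75 · ln(1 − (4/3)·0.205128) = −0.75 · ln(0.726496) = −0.75 · (-0.319522) = 0.2396.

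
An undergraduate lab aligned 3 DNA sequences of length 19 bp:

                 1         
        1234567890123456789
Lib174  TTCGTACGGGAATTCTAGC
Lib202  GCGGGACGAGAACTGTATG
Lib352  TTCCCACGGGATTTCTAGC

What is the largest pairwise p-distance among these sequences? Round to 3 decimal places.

0.579

Pairwise Hamming distances:
  Lib174 vs Lib202: 9
  Lib174 vs Lib352: 3
  Lib202 vs Lib352: 11
The largest is 11 mismatches, between Lib202 and Lib352; p = 11/19 = 0.579.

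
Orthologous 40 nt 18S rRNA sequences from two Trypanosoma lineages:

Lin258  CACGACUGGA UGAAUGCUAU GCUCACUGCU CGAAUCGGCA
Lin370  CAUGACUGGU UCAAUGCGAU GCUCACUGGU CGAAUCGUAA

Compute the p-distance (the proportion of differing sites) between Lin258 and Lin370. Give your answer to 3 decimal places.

0.175

Mismatches occur at site 3 (C/U), site 10 (A/U), site 12 (G/C), site 18 (U/G), site 29 (C/G), site 38 (G/U), site 39 (C/A).
There are 7 differences over 40 sites, so p = 7/40 = 0.175.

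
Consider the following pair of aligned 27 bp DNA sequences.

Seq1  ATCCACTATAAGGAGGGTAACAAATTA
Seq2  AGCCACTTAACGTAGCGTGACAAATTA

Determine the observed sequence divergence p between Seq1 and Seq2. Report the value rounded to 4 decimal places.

0.2593

Differing sites — 2:T/G; 8:A/T; 9:T/A; 11:A/C; 13:G/T; 16:G/C; 19:A/G.
There are 7 differences over 27 sites, so p = 7/27 = 0.2593.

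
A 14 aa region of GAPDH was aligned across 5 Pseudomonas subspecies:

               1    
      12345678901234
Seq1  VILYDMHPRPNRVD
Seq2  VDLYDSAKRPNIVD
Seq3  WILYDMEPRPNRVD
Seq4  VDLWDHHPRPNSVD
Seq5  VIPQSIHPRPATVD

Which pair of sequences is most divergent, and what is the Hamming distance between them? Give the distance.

9

Pairwise Hamming distances:
  Seq1 vs Seq2: 5
  Seq1 vs Seq3: 2
  Seq1 vs Seq4: 4
  Seq1 vs Seq5: 6
  Seq2 vs Seq3: 6
  Seq2 vs Seq4: 5
  Seq2 vs Seq5: 9
  Seq3 vs Seq4: 6
  Seq3 vs Seq5: 8
  Seq4 vs Seq5: 7
The largest is 9, between Seq2 and Seq5.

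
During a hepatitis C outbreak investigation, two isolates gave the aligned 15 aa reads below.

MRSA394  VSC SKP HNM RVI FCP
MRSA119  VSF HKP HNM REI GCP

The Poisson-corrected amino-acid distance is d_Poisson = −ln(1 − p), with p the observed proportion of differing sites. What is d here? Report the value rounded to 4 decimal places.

0.3102

Differing sites — 3:C/F; 4:S/H; 11:V/E; 13:F/G.
p = 4/15 = 0.266667.
d = −ln(1 − 0.266667) = −ln(0.733333) = 0.3102.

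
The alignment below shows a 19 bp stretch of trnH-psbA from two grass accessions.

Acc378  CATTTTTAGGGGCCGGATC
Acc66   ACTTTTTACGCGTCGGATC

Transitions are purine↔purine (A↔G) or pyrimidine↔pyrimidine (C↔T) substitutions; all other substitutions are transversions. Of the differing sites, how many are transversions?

4

Mismatches occur at site 1 (C/A, transversion), site 2 (A/C, transversion), site 9 (G/C, transversion), site 11 (G/C, transversion), site 13 (C/T, transition).
Of the 5 differences, 1 transition and 4 transversions, so the answer is 4.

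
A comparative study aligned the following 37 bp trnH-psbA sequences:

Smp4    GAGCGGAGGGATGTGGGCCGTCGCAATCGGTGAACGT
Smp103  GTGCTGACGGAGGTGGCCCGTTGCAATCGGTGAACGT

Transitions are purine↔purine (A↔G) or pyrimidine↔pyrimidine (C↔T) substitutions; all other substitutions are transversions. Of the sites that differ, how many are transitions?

The sequences differ at positions 2 (A/T, transversion), 5 (G/T, transversion), 8 (G/C, transversion), 12 (T/G, transversion), 17 (G/C, transversion), 22 (C/T, transition).
Of the 6 differences, 1 transition and 5 transversions, so the answer is 1.

1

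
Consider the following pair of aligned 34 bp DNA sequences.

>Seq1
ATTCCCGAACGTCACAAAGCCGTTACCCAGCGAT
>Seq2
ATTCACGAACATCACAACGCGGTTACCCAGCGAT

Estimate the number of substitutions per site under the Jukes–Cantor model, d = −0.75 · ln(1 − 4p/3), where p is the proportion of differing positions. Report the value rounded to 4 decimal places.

0.1280

Mismatches occur at site 5 (C↔A), site 11 (G↔A), site 18 (A↔C), site 21 (C↔G).
p = 4/34 = 0.117647.
d = −0.75 · ln(1 − (4/3)·0.117647) = −0.75 · ln(0.843137) = −0.75 · (-0.170626) = 0.1280.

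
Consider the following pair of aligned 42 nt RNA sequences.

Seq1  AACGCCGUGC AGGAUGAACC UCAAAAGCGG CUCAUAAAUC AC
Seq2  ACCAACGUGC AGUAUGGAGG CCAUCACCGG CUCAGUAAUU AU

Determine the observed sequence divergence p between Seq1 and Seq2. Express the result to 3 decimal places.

The sequences differ at positions 2 (A/C), 4 (G/A), 5 (C/A), 13 (G/U), 17 (A/G), 19 (C/G), 20 (C/G), 21 (U/C), 24 (A/U), 25 (A/C), 27 (G/C), 35 (U/G), 36 (A/U), 40 (C/U), 42 (C/U).
There are 15 differences over 42 sites, so p = 15/42 = 0.357.

0.357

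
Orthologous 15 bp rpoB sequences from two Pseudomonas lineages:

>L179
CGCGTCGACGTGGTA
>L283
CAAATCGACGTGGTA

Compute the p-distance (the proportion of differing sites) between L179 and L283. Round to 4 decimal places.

The sequences differ at positions 2 (G/A), 3 (C/A), 4 (G/A).
There are 3 differences over 15 sites, so p = 3/15 = 0.2000.

0.2000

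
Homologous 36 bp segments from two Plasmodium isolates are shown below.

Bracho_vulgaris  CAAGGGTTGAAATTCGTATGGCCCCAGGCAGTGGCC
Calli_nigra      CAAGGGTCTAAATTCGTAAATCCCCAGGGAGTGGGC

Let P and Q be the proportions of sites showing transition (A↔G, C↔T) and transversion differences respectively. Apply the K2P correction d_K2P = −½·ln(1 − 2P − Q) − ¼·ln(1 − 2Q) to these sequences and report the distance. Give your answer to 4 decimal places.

Mismatches occur at site 8 (T↔C, transition), site 9 (G↔T, transversion), site 19 (T↔A, transversion), site 20 (G↔A, transition), site 21 (G↔T, transversion), site 29 (C↔G, transversion), site 35 (C↔G, transversion).
Of the 7 differences, 2 transitions and 5 transversions over 36 sites: P = 2/36 = 0.055556, Q = 5/36 = 0.138889.
d = −0.5·ln(0.749999) − 0.25·ln(0.722222) = −0.5·(-0.287683) − 0.25·(-0.325423) = 0.2252.

0.2252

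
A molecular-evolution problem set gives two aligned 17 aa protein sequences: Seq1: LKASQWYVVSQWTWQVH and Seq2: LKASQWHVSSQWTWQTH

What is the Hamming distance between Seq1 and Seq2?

3

Differing sites — 7:Y/H; 9:V/S; 16:V/T.
That gives 3 mismatches out of 17 aligned sites, so the Hamming distance is 3.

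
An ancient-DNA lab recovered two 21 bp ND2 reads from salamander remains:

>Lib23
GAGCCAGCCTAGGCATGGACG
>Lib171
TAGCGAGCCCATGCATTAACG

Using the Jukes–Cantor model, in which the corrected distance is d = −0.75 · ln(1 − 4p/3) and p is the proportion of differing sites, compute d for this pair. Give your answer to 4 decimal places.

Differing sites — 1:G/T; 5:C/G; 10:T/C; 12:G/T; 17:G/T; 18:G/A.
p = 6/21 = 0.285714.
d = −0.75 · ln(1 − (4/3)·0.285714) = −0.75 · ln(0.619048) = −0.75 · (-0.479572) = 0.3597.

0.3597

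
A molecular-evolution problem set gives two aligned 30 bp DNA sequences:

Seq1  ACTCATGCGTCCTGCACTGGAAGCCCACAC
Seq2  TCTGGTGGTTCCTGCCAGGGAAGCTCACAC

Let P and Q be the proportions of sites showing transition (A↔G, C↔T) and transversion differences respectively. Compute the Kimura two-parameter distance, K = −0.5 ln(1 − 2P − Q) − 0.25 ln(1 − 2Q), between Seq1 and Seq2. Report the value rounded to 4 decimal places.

Mismatches occur at site 1 (A→T, transversion), site 4 (C→G, transversion), site 5 (A→G, transition), site 8 (C→G, transversion), site 9 (G→T, transversion), site 16 (A→C, transversion), site 17 (C→A, transversion), site 18 (T→G, transversion), site 25 (C→T, transition).
Of the 9 differences, 2 transitions and 7 transversions over 30 sites: P = 2/30 = 0.066667, Q = 7/30 = 0.233333.
d = −0.5·ln(0.633333) − 0.25·ln(0.533334) = −0.5·(-0.456759) − 0.25·(-0.628607) = 0.3855.

0.3855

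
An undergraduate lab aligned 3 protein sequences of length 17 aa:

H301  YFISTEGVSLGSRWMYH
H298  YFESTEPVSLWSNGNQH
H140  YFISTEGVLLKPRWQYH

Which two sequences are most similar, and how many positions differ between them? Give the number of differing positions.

Pairwise Hamming distances:
  H301 vs H298: 7
  H301 vs H140: 4
  H298 vs H140: 9
The smallest is 4, between H301 and H140.

4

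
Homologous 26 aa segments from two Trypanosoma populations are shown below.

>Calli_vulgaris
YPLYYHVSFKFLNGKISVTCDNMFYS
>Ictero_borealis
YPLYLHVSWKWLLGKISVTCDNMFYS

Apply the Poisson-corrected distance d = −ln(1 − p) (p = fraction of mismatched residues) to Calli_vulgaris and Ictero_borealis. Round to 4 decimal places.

0.1671

Mismatches occur at site 5 (Y→L), site 9 (F→W), site 11 (F→W), site 13 (N→L).
p = 4/26 = 0.153846.
d = −ln(1 − 0.153846) = −ln(0.846154) = 0.1671.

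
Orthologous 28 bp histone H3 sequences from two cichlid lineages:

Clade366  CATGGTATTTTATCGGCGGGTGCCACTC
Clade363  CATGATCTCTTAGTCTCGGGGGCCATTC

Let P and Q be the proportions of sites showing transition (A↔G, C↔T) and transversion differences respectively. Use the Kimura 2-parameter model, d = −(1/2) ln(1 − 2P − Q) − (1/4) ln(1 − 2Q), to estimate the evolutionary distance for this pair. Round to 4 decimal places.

0.4225

Differing sites — 5:G/A (Ti); 7:A/C (Tv); 9:T/C (Ti); 13:T/G (Tv); 14:C/T (Ti); 15:G/C (Tv); 16:G/T (Tv); 21:T/G (Tv); 26:C/T (Ti).
Of the 9 differences, 4 transitions and 5 transversions over 28 sites: P = 4/28 = 0.142857, Q = 5/28 = 0.178571.
d = −0.5·ln(0.535715) − 0.25·ln(0.642858) = −0.5·(-0.624153) − 0.25·(-0.441831) = 0.4225.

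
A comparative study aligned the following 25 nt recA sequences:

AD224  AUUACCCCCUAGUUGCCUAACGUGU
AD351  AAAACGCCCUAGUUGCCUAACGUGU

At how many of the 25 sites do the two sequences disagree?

Differing sites — 2:U/A; 3:U/A; 6:C/G.
That gives 3 mismatches out of 25 aligned sites, so the Hamming distance is 3.

3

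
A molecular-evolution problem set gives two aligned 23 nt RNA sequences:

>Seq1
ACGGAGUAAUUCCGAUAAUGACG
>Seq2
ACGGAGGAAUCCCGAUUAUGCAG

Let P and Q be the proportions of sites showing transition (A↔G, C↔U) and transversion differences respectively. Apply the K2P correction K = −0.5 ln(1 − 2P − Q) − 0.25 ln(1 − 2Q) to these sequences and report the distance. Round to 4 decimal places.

0.2580

Mismatches occur at site 7 (U/G, transversion), site 11 (U/C, transition), site 17 (A/U, transversion), site 21 (A/C, transversion), site 22 (C/A, transversion).
Of the 5 differences, 1 transition and 4 transversions over 23 sites: P = 1/23 = 0.043478, Q = 4/23 = 0.173913.
d = −0.5·ln(0.739131) − 0.25·ln(0.652174) = −0.5·(-0.302280) − 0.25·(-0.427444) = 0.2580.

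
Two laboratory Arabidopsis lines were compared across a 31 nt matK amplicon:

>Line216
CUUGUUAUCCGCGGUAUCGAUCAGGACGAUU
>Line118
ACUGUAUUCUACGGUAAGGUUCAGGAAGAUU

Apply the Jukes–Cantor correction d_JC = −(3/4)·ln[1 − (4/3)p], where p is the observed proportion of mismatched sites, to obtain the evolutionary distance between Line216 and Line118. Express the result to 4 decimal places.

0.4217

Mismatches occur at site 1 (C/A), site 2 (U/C), site 6 (U/A), site 7 (A/U), site 10 (C/U), site 11 (G/A), site 17 (U/A), site 18 (C/G), site 20 (A/U), site 27 (C/A).
p = 10/31 = 0.322581.
d = −0.75 · ln(1 − (4/3)·0.322581) = −0.75 · ln(0.569892) = −0.75 · (-0.562308) = 0.4217.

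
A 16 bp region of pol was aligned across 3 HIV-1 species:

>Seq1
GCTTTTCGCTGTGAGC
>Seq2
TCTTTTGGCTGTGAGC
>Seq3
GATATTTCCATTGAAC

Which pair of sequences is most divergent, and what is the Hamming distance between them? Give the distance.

Pairwise Hamming distances:
  Seq1 vs Seq2: 2
  Seq1 vs Seq3: 7
  Seq2 vs Seq3: 8
The largest is 8, between Seq2 and Seq3.

8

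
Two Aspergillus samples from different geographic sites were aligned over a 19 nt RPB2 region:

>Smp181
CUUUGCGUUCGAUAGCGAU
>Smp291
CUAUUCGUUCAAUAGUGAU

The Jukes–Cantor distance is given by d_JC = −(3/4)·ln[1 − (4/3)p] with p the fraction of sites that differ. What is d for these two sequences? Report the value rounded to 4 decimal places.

The sequences differ at positions 3 (U/A), 5 (G/U), 11 (G/A), 16 (C/U).
p = 4/19 = 0.210526.
d = −0.75 · ln(1 − (4/3)·0.210526) = −0.75 · ln(0.719299) = −0.75 · (-0.329478) = 0.2471.

0.2471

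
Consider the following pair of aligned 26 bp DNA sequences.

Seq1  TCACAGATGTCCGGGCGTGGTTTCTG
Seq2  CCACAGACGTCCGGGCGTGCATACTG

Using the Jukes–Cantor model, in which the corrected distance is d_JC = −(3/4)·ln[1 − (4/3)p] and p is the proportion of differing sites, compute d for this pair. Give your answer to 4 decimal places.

0.2222

The sequences differ at positions 1 (T/C), 8 (T/C), 20 (G/C), 21 (T/A), 23 (T/A).
p = 5/26 = 0.192308.
d = −0.75 · ln(1 − (4/3)·0.192308) = −0.75 · ln(0.743589) = −0.75 · (-0.296267) = 0.2222.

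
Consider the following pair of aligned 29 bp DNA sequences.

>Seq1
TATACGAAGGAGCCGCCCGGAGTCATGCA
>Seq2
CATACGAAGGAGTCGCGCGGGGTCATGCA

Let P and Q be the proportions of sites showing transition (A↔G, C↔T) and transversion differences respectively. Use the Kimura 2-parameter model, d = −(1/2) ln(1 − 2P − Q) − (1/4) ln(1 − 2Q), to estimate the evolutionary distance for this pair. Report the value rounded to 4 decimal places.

The sequences differ at positions 1 (T/C, transition), 13 (C/T, transition), 17 (C/G, transversion), 21 (A/G, transition).
Of the 4 differences, 3 transitions and 1 transversion over 29 sites: P = 3/29 = 0.103448, Q = 1/29 = 0.034483.
d = −0.5·ln(0.758621) − 0.25·ln(0.931034) = −0.5·(-0.276253) − 0.25·(-0.071459) = 0.1560.

0.1560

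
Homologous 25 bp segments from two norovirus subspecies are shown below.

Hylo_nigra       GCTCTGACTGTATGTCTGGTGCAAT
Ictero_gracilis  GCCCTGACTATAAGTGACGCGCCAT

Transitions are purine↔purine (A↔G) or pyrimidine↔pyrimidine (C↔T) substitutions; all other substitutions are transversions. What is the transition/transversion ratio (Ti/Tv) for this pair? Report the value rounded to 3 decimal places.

Differing sites — 3:T/C (Ti); 10:G/A (Ti); 13:T/A (Tv); 16:C/G (Tv); 17:T/A (Tv); 18:G/C (Tv); 20:T/C (Ti); 23:A/C (Tv).
Of the 8 differences, 3 transitions and 5 transversions, so Ti/Tv = 3/5 = 0.600.

0.600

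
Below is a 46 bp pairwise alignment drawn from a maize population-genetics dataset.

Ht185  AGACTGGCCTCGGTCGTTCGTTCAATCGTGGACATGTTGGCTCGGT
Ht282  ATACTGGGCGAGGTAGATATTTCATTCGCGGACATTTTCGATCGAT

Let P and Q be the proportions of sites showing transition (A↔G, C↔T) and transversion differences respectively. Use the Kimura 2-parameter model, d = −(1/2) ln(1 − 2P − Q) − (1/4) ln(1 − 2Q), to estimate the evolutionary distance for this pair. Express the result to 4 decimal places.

Differing sites — 2:G/T (Tv); 8:C/G (Tv); 10:T/G (Tv); 11:C/A (Tv); 15:C/A (Tv); 17:T/A (Tv); 19:C/A (Tv); 20:G/T (Tv); 25:A/T (Tv); 29:T/C (Ti); 36:G/T (Tv); 39:G/C (Tv); 41:C/A (Tv); 45:G/A (Ti).
Of the 14 differences, 2 transitions and 12 transversions over 46 sites: P = 2/46 = 0.043478, Q = 12/46 = 0.260870.
d = −0.5·ln(0.652174) − 0.25·ln(0.478260) = −0.5·(-0.427444) − 0.25·(-0.737601) = 0.3981.

0.3981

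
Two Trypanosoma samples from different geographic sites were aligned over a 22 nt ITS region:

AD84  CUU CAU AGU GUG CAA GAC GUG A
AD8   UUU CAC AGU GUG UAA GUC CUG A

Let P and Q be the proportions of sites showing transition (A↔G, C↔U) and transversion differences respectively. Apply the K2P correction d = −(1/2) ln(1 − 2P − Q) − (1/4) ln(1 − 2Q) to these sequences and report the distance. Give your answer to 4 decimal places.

Differing sites — 1:C/U (Ti); 6:U/C (Ti); 13:C/U (Ti); 17:A/U (Tv); 19:G/C (Tv).
Of the 5 differences, 3 transitions and 2 transversions over 22 sites: P = 3/22 = 0.136364, Q = 2/22 = 0.090909.
d = −0.5·ln(0.636363) − 0.25·ln(0.818182) = −0.5·(-0.451986) − 0.25·(-0.200670) = 0.2762.

0.2762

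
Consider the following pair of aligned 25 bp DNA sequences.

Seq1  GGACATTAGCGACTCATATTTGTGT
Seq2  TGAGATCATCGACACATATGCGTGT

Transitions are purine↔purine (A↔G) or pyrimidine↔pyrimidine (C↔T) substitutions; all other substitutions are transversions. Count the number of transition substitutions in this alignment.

2

Mismatches occur at site 1 (G→T, transversion), site 4 (C→G, transversion), site 7 (T→C, transition), site 9 (G→T, transversion), site 14 (T→A, transversion), site 20 (T→G, transversion), site 21 (T→C, transition).
Of the 7 differences, 2 transitions and 5 transversions, so the answer is 2.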